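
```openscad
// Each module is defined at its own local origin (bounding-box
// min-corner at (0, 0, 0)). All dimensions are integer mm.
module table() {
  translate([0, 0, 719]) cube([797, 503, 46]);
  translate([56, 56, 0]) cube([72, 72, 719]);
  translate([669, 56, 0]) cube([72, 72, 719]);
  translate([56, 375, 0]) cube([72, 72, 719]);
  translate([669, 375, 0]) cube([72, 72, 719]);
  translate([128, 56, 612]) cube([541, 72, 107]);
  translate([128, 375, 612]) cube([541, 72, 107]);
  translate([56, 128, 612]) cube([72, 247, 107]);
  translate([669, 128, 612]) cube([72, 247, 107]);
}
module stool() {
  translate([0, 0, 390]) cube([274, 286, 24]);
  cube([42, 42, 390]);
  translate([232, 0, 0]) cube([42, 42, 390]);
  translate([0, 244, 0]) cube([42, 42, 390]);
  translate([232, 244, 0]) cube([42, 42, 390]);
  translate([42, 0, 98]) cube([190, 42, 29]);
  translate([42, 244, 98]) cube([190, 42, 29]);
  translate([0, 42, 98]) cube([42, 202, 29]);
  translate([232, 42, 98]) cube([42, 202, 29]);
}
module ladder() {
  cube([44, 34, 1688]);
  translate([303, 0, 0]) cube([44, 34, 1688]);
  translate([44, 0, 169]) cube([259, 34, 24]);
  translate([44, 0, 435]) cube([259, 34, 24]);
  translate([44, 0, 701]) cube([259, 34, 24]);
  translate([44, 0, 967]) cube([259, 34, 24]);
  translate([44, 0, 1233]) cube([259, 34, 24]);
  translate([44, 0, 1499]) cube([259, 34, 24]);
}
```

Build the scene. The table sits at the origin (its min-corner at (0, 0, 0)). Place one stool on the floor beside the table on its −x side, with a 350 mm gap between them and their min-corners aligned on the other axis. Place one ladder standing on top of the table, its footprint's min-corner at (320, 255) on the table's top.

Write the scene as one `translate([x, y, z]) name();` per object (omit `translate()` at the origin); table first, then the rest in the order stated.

table();
translate([-624, 0, 0]) stool();
translate([320, 255, 765]) ladder();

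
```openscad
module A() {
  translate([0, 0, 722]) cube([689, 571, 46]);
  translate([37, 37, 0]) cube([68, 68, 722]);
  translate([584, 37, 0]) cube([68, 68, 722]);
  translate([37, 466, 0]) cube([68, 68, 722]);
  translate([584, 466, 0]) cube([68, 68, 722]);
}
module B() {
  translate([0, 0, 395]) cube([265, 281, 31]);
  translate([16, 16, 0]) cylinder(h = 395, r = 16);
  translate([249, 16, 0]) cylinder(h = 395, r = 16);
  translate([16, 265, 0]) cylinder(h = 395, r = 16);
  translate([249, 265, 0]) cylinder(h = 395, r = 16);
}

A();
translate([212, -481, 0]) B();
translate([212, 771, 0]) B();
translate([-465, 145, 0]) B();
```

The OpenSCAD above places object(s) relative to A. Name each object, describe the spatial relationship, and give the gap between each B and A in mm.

Each stool's nearest face is 200 mm from the table's bounding box.

A is a table. B is a stool. Three stools sit around the table at the −y, +y, −x sides. The gap between each stool and the table is 200 mm.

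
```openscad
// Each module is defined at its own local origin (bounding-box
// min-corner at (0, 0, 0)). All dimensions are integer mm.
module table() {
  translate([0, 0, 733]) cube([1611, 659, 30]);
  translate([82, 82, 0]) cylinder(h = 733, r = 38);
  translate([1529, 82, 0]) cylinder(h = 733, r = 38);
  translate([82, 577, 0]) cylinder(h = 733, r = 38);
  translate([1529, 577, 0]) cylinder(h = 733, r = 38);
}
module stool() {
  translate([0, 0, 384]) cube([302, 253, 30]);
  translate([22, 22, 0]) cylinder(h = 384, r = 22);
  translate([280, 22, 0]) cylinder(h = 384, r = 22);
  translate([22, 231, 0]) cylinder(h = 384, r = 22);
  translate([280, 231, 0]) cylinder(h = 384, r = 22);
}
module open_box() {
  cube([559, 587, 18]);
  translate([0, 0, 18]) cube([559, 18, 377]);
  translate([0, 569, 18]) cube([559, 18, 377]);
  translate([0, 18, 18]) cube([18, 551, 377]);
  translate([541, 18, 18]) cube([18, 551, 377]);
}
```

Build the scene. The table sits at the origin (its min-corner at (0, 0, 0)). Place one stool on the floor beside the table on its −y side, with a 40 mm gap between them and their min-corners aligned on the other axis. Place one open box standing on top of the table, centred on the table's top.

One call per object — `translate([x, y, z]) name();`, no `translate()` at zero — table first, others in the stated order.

table();
translate([0, -293, 0]) stool();
translate([526, 36, 763]) open_box();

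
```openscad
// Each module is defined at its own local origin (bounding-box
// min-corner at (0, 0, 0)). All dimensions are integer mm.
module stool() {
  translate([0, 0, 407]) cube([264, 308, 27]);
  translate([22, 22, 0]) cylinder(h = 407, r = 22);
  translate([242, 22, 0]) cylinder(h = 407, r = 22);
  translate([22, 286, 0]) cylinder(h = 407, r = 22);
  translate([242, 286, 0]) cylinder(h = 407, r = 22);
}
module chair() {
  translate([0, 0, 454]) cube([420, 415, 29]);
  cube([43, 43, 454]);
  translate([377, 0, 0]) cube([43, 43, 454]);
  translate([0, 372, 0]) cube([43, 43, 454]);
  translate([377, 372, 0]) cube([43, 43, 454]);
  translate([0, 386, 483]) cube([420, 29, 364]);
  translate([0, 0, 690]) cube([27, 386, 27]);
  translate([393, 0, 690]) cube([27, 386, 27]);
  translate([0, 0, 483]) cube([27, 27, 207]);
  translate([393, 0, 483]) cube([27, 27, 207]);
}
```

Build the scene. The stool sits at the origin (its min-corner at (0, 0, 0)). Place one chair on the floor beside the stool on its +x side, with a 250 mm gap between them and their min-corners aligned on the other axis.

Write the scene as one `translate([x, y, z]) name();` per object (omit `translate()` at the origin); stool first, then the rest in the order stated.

stool();
translate([514, 0, 0]) chair();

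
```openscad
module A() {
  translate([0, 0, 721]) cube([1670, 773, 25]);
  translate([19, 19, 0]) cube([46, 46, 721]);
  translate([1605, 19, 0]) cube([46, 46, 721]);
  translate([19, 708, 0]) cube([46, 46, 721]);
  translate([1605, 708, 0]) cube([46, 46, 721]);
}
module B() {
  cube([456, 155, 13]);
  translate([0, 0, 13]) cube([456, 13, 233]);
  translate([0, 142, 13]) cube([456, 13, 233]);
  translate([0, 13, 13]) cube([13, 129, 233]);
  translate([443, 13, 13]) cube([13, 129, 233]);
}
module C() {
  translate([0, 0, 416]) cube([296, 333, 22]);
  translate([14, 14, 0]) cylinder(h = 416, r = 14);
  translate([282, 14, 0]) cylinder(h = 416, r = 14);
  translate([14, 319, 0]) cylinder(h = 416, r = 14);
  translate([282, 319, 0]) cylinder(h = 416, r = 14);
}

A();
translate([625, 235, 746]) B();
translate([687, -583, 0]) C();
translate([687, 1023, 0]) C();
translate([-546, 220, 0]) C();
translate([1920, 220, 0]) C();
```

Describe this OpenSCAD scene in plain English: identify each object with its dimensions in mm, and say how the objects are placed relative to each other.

A is a rectangular dining table. The top is 1670×773×25 mm with its upper surface at z = 746 mm. It stands on four 46×46 mm square legs, each inset 19 mm from the nearest pair of top edges, running from the floor to the underside of the top.

B is an open storage box with external size 456×155×246 mm and wall thickness 13 mm (the base is also 13 mm thick). The base covers the whole footprint; the four walls stand on the base, with the y-facing walls full-width and the x-facing walls fitting between their inner faces.

C is a four-legged stool. The seat is a 296×333×22 mm slab whose top surface is at z = 438 mm; four round legs, each 28 mm in diameter, run from the floor (z = 0) to the underside of the seat, each leg's axis is inset half a diameter from the nearest pair of seat edges (so the leg's bounding box is flush with the corner).

The open box is on top of the table. Four stools sit around the table at the −y, +y, −x, +x sides.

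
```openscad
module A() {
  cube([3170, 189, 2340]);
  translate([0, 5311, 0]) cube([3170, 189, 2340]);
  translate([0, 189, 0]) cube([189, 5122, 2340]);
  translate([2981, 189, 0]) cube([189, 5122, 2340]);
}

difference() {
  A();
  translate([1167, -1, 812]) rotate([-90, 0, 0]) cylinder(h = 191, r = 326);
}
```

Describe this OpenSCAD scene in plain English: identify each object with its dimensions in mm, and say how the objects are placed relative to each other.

A is the wall frame of a small rectangular building: four walls, each 2340 mm tall and 189 mm thick, enclosing a footprint 3170 mm (x) by 5500 mm (y) outside-to-outside, with no floor or roof. The front and back walls (the −y and +y sides) span the full width; the two side walls fit between them.

The house frame has a circular hole of radius 326 mm through its front wall, centred at (x = 1167, z = 812).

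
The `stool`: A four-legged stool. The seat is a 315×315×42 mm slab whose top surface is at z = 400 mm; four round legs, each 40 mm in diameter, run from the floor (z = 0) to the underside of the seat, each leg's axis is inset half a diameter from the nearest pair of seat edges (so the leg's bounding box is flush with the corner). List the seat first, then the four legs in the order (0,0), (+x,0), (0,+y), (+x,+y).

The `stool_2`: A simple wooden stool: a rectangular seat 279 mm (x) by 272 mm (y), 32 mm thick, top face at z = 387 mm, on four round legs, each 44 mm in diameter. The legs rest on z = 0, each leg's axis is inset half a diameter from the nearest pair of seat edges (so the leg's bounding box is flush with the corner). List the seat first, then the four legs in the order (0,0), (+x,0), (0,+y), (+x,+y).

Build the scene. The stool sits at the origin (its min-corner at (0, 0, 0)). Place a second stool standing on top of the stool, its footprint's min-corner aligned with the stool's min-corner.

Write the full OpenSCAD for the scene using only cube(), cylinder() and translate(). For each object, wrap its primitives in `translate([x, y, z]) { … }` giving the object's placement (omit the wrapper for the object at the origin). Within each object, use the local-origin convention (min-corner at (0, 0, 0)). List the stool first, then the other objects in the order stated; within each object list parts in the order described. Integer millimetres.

translate([0, 0, 358]) cube([315, 315, 42]);
translate([20, 20, 0]) cylinder(h = 358, r = 20);
translate([295, 20, 0]) cylinder(h = 358, r = 20);
translate([20, 295, 0]) cylinder(h = 358, r = 20);
translate([295, 295, 0]) cylinder(h = 358, r = 20);
translate([0, 0, 400]) {
  translate([0, 0, 355]) cube([279, 272, 32]);
  translate([22, 22, 0]) cylinder(h = 355, r = 22);
  translate([257, 22, 0]) cylinder(h = 355, r = 22);
  translate([22, 250, 0]) cylinder(h = 355, r = 22);
  translate([257, 250, 0]) cylinder(h = 355, r = 22);
}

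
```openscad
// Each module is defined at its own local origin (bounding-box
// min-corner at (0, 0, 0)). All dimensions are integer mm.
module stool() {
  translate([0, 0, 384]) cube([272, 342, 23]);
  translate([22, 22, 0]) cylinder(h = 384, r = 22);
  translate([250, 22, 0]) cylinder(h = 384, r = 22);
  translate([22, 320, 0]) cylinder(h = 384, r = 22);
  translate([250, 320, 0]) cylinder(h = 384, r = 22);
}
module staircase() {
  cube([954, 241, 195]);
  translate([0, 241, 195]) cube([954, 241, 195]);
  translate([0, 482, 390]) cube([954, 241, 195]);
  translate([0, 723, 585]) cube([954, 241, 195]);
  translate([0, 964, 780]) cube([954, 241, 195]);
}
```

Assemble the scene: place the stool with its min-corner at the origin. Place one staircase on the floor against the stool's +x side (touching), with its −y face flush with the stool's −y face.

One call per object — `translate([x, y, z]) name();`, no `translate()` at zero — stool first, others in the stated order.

stool();
translate([272, 0, 0]) staircase();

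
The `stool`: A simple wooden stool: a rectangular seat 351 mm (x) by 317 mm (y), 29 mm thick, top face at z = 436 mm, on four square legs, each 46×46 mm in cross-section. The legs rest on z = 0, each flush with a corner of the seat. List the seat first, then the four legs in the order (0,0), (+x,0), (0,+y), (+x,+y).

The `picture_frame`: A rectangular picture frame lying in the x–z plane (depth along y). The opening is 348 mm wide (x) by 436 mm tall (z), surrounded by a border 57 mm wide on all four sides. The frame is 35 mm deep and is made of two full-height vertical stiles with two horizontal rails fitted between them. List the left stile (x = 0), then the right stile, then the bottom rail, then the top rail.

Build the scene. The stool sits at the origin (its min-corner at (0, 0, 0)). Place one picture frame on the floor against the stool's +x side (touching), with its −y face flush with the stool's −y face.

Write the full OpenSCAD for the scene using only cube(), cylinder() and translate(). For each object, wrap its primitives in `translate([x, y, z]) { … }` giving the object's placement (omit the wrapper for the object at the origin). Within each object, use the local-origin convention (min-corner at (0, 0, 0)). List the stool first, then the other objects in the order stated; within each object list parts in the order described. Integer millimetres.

translate([0, 0, 407]) cube([351, 317, 29]);
cube([46, 46, 407]);
translate([305, 0, 0]) cube([46, 46, 407]);
translate([0, 271, 0]) cube([46, 46, 407]);
translate([305, 271, 0]) cube([46, 46, 407]);
translate([351, 0, 0]) {
  cube([57, 35, 550]);
  translate([405, 0, 0]) cube([57, 35, 550]);
  translate([57, 0, 0]) cube([348, 35, 57]);
  translate([57, 0, 493]) cube([348, 35, 57]);
}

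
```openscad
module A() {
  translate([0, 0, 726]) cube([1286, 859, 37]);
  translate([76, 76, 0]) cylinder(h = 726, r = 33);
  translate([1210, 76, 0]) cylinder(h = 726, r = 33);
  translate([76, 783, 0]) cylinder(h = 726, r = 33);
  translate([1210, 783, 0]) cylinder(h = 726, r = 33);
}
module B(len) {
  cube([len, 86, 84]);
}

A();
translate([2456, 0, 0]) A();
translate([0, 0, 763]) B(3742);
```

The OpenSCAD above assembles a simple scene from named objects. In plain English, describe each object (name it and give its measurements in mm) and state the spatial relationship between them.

A is a table with a 1286×859 mm rectangular top, 37 mm thick, top surface at z = 763 mm, supported by four round legs of 66 mm diameter, each leg's bounding box inset 43 mm from the nearest pair of top edges, running from the floor.

B is a rectangular beam 3742 mm long (x), 86 mm deep (y), 84 mm thick (z).

The beam spans the tops of two tables placed 1170 mm apart, resting at z = 763 mm.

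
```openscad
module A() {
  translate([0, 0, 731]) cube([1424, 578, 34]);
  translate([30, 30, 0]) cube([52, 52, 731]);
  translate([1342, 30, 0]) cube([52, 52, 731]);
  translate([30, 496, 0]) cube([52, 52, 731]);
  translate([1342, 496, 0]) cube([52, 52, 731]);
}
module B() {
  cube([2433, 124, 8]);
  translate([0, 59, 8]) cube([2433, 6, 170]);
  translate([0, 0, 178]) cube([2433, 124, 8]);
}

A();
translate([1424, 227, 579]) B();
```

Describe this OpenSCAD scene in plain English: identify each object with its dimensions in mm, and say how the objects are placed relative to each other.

A is a table: top 1424 mm (x) × 578 mm (y), 34 mm thick, upper face at z = 765 mm, on four 52×52 mm square legs, each inset 30 mm from the nearest pair of top edges, running from z = 0 to the bottom of the top.

B is an I-beam lying along x, 2433 mm long. Overall section height 186 mm. Two flanges 124 mm wide (y) and 8 mm thick, one on the floor and one at the top; a web 6 mm thick runs between them, centred on the flange width.

The I-beam is beside the table with their tops flush at z = 765.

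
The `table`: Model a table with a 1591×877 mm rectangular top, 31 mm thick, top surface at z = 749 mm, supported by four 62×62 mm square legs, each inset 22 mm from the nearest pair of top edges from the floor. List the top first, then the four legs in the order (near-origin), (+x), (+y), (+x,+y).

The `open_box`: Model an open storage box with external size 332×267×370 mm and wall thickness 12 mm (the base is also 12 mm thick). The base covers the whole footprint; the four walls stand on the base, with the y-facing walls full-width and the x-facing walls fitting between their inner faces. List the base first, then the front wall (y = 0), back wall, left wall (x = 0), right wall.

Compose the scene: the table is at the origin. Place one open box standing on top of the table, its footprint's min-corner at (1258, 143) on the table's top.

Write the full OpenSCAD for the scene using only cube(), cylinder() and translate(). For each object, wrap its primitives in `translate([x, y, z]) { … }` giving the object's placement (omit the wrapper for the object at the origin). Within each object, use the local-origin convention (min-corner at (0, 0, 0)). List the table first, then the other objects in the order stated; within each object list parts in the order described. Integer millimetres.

translate([0, 0, 718]) cube([1591, 877, 31]);
translate([22, 22, 0]) cube([62, 62, 718]);
translate([1507, 22, 0]) cube([62, 62, 718]);
translate([22, 793, 0]) cube([62, 62, 718]);
translate([1507, 793, 0]) cube([62, 62, 718]);
translate([1258, 143, 749]) {
  cube([332, 267, 12]);
  translate([0, 0, 12]) cube([332, 12, 358]);
  translate([0, 255, 12]) cube([332, 12, 358]);
  translate([0, 12, 12]) cube([12, 243, 358]);
  translate([320, 12, 12]) cube([12, 243, 358]);
}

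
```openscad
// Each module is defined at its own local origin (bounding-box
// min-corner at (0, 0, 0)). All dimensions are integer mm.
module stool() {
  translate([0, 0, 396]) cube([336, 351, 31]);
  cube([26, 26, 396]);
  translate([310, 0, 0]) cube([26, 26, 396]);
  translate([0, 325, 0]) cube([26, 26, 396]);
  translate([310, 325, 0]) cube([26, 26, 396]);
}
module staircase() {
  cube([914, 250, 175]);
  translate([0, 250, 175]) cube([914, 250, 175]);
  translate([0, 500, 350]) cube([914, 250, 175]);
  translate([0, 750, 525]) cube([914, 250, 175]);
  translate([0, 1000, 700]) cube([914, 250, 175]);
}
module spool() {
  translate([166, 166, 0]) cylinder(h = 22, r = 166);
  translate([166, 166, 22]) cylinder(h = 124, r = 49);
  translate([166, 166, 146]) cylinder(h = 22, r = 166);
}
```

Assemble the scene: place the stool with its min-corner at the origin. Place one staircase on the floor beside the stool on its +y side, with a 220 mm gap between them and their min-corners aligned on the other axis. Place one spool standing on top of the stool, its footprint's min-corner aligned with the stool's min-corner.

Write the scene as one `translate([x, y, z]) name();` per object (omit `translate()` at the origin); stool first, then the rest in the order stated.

stool();
translate([0, 571, 0]) staircase();
translate([0, 0, 427]) spool();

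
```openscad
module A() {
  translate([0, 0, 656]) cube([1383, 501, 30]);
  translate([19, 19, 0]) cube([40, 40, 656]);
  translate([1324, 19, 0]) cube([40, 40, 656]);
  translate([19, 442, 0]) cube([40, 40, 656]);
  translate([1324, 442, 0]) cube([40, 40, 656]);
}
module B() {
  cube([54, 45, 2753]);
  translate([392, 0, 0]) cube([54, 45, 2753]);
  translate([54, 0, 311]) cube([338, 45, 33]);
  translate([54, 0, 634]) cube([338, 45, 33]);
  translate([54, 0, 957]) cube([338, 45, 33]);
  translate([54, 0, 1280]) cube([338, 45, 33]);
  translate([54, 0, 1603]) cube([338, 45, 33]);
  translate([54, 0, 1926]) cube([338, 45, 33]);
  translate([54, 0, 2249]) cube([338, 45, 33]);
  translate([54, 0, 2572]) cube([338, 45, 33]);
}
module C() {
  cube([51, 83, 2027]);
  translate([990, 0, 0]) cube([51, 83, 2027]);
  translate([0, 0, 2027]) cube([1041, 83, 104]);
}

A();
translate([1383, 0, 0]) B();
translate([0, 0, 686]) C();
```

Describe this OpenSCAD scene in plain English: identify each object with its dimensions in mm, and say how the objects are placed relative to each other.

A is a rectangular dining table. The top is 1383×501×30 mm with its upper surface at z = 686 mm. It stands on four 40×40 mm square legs, each inset 19 mm from the nearest pair of top edges, running from the floor to the underside of the top.

B is a straight ladder. Two 54×45 mm vertical rails, 2753 mm tall, stand 446 mm apart (outside-to-outside) with their front faces coplanar on the −y side. 8 rungs, each 45 mm deep and 33 mm tall, span between the inner faces of the rails, front faces flush with the rails. The lowest rung's underside is at z = 311 mm and rungs are spaced 323 mm apart (underside to underside).

C is a rectangular door frame: two vertical jambs of 51×83 mm section, 2027 mm tall, with a clear opening 939 mm wide between their inner faces. A header 104 mm tall and 83 mm deep lies on top of the jambs and spans the full outside width.

The ladder is against the table's +x side, with their −y faces flush. The door frame is on top of the table.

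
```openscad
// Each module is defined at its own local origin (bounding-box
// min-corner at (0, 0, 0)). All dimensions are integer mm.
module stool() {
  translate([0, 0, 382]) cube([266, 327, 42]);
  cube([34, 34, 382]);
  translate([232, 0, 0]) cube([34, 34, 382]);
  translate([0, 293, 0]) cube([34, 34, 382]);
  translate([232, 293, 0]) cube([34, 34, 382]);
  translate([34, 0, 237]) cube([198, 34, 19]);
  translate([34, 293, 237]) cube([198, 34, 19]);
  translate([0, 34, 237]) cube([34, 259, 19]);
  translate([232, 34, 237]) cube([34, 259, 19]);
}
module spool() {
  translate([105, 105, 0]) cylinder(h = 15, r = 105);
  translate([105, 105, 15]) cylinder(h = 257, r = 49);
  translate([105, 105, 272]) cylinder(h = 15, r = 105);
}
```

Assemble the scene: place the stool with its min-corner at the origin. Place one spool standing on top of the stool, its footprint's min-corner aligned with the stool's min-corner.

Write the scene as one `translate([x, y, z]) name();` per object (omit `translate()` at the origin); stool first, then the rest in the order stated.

stool();
translate([0, 0, 424]) spool();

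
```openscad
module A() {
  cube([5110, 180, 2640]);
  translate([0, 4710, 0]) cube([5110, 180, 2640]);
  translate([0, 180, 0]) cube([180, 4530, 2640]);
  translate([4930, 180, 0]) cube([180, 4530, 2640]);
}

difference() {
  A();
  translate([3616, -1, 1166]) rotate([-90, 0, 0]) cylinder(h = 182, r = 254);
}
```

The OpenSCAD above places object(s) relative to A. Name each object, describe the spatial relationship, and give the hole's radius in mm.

A is a house frame. The house frame has a circular hole through its front wall. The hole's radius is 254 mm.

The subtracted cylinder has r = 254 mm.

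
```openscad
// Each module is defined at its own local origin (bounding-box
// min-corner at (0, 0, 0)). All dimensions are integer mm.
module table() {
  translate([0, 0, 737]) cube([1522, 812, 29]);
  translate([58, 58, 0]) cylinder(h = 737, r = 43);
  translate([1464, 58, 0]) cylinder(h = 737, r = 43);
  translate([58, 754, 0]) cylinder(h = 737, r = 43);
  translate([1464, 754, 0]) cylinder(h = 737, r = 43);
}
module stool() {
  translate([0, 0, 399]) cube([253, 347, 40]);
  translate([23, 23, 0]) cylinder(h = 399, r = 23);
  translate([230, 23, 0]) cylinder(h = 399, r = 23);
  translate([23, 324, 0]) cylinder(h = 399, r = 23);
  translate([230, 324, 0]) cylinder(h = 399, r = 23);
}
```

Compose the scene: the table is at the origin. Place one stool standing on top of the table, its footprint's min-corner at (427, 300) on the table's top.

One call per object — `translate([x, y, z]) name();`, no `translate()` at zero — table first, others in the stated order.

table();
translate([427, 300, 766]) stool();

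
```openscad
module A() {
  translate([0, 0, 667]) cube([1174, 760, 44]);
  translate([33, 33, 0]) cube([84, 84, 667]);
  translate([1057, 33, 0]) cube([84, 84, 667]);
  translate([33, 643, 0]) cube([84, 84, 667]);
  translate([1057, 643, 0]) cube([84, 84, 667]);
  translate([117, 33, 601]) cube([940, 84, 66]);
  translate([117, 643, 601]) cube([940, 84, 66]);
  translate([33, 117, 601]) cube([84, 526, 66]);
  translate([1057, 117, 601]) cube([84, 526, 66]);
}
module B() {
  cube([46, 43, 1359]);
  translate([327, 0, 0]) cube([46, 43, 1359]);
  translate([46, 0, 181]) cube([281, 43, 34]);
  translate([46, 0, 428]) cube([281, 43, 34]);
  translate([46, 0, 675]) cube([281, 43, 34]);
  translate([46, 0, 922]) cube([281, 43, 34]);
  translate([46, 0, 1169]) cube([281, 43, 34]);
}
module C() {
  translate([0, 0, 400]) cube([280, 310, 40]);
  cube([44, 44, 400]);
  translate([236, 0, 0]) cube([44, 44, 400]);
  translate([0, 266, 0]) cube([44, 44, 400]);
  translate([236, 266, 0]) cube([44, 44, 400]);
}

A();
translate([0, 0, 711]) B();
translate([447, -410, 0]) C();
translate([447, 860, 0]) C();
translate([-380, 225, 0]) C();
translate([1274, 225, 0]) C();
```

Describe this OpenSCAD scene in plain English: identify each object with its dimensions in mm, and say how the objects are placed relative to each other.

A is a table: top 1174 mm (x) × 760 mm (y), 44 mm thick, upper face at z = 711 mm, on four 84×84 mm square legs, each inset 33 mm from the nearest pair of top edges, running from z = 0 to the bottom of the top. Four apron rails, 84 mm thick and 66 mm tall, run between adjacent legs with their top edges flush with the underside of the top and their outer faces flush with the legs' outer faces.

B is a wooden ladder with two side rails of 46×43 mm section and 1359 mm height, set 373 mm apart overall. Between them run 5 rectangular rungs (43 mm deep, 34 mm thick), front faces flush with the rails' −y face. The bottom of the first rung is 181 mm above the floor and each subsequent rung is 247 mm higher than the one below.

C is a four-legged stool. The seat is a 280×310×40 mm slab whose top surface is at z = 440 mm; four square legs, each 44×44 mm in cross-section, run from the floor (z = 0) to the underside of the seat, each flush with a corner of the seat.

The ladder is on top of the table. Four stools sit around the table at the −y, +y, −x, +x sides.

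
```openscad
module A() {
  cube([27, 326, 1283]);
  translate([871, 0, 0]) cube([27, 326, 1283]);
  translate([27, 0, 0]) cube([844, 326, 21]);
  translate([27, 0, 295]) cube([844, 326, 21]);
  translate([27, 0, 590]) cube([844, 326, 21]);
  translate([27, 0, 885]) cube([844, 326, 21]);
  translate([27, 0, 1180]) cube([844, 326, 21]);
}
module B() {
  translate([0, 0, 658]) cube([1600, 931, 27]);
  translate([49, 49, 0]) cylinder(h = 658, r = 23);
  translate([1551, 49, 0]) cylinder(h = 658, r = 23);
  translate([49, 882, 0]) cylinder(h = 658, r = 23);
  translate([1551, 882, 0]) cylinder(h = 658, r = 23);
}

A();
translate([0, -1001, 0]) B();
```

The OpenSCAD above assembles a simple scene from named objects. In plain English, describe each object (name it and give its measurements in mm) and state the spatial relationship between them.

A is an open bookshelf. Two side panels, each 27 mm thick, 326 mm deep and 1283 mm tall, stand 898 mm apart (outside-to-outside). Between them sit 5 shelves, each 21 mm thick and 326 mm deep, spanning the full gap between the sides. The bottom shelf rests on the floor (its underside at z = 0) and the clear gap between one shelf's top and the next shelf's underside is 274 mm.

B is a rectangular dining table. The top is 1600×931×27 mm with its upper surface at z = 685 mm. It stands on four round legs of 46 mm diameter, each leg's bounding box inset 26 mm from the nearest pair of top edges, running from the floor to the underside of the top.

The table is on the floor beside the bookshelf on its −y side.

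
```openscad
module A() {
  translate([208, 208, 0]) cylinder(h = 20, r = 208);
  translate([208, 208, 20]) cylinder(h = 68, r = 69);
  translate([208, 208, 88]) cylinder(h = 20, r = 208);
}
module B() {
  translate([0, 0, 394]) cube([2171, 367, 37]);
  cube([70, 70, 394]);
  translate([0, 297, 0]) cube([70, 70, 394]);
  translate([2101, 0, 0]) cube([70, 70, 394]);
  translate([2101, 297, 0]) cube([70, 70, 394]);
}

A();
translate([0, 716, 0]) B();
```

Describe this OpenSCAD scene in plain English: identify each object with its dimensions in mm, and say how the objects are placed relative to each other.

A is a spool: two coaxial disc flanges of radius 208 mm and thickness 20 mm, joined by a core cylinder of radius 69 mm and height 68 mm. The lower flange rests on z = 0 and the three cylinders share a vertical axis.

B is a bench: a 2171×367 mm seat slab, 37 mm thick, top at z = 431 mm, on four 70×70 mm square legs flush with the seat corners and standing on z = 0.

The bench is on the floor beside the spool on its +y side.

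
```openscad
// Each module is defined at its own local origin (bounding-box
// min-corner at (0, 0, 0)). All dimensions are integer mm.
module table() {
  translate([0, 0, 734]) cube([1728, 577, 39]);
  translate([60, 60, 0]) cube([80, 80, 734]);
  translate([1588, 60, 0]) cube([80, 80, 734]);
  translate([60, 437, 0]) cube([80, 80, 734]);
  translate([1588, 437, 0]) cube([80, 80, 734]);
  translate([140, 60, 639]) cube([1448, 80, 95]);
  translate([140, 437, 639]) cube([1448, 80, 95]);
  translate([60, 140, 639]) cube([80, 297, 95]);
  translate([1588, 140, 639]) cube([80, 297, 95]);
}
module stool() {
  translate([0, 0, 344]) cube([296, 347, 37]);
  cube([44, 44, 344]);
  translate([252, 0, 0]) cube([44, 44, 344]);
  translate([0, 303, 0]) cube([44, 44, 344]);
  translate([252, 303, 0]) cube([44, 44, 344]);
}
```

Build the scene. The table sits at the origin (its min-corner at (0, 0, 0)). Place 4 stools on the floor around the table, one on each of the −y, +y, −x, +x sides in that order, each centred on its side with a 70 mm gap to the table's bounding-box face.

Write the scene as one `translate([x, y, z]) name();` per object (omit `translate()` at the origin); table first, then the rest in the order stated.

table();
translate([716, -417, 0]) stool();
translate([716, 647, 0]) stool();
translate([-366, 115, 0]) stool();
translate([1798, 115, 0]) stool();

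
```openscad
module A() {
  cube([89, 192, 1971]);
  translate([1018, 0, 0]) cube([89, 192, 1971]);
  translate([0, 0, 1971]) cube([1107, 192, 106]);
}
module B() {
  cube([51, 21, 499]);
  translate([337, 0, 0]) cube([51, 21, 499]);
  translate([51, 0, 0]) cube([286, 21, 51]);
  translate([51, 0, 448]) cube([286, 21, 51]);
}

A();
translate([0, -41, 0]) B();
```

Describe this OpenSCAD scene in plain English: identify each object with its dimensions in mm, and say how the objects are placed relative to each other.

A is a rectangular door frame: two vertical jambs of 89×192 mm section, 1971 mm tall, with a clear opening 929 mm wide between their inner faces. A header 106 mm tall and 192 mm deep lies on top of the jambs and spans the full outside width.

B is a rectangular picture frame lying in the x–z plane (depth along y). The opening is 286 mm wide (x) by 397 mm tall (z), surrounded by a border 51 mm wide on all four sides. The frame is 21 mm deep and is made of two full-height vertical stiles with two horizontal rails fitted between them.

The picture frame is on the floor beside the door frame on its −y side.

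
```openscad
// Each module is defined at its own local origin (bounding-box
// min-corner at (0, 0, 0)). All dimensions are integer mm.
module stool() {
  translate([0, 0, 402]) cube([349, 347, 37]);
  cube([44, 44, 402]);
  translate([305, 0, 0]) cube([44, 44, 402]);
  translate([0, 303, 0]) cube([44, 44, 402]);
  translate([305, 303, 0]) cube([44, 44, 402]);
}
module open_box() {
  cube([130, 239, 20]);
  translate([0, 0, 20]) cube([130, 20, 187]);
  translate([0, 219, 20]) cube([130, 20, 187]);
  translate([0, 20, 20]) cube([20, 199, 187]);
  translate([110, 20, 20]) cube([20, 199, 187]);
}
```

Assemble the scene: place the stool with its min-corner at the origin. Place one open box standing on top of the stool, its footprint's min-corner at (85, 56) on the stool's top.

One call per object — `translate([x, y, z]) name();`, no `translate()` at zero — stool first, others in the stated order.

stool();
translate([85, 56, 439]) open_box();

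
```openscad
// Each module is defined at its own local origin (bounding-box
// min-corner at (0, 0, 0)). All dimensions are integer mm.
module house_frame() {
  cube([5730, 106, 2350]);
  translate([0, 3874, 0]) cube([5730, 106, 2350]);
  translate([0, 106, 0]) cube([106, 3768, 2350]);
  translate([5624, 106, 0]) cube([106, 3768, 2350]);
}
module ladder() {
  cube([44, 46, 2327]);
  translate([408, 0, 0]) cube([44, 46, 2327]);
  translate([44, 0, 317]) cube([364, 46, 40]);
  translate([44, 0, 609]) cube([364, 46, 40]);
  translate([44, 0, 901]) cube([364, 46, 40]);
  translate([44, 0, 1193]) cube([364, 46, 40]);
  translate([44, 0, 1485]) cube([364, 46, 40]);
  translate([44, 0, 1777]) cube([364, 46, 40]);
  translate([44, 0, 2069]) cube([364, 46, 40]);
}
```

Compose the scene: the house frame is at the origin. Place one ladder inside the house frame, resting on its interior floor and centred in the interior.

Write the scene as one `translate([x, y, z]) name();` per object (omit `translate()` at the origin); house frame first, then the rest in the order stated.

house_frame();
translate([2639, 1967, 0]) ladder();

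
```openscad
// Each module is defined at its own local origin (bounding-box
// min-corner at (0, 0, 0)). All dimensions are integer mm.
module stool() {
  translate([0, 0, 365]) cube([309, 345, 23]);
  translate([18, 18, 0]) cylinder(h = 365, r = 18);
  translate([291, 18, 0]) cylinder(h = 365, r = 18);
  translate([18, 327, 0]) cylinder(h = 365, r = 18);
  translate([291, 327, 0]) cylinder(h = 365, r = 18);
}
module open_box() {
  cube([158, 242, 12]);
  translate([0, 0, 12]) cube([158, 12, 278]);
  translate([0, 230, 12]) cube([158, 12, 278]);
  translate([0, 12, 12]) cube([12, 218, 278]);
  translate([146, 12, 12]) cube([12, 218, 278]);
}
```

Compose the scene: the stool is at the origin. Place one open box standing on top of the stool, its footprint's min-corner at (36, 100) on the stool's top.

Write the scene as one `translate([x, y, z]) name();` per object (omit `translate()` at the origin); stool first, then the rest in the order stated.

stool();
translate([36, 100, 388]) open_box();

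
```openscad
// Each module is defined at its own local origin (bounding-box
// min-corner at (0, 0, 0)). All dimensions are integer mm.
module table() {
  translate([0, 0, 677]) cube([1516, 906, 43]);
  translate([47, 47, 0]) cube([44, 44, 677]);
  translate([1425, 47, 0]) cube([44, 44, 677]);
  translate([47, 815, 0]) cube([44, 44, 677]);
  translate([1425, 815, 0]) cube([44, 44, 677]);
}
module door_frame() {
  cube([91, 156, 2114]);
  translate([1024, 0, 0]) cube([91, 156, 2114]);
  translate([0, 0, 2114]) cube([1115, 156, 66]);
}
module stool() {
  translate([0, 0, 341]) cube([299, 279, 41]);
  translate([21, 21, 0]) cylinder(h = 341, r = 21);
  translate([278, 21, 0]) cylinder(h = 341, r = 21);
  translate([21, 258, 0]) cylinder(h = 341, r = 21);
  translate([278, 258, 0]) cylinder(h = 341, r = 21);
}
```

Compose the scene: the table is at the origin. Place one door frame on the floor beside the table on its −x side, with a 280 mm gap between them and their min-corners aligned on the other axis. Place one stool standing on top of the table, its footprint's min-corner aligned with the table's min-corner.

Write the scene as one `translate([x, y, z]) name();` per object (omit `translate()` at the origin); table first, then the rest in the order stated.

table();
translate([-1395, 0, 0]) door_frame();
translate([0, 0, 720]) stool();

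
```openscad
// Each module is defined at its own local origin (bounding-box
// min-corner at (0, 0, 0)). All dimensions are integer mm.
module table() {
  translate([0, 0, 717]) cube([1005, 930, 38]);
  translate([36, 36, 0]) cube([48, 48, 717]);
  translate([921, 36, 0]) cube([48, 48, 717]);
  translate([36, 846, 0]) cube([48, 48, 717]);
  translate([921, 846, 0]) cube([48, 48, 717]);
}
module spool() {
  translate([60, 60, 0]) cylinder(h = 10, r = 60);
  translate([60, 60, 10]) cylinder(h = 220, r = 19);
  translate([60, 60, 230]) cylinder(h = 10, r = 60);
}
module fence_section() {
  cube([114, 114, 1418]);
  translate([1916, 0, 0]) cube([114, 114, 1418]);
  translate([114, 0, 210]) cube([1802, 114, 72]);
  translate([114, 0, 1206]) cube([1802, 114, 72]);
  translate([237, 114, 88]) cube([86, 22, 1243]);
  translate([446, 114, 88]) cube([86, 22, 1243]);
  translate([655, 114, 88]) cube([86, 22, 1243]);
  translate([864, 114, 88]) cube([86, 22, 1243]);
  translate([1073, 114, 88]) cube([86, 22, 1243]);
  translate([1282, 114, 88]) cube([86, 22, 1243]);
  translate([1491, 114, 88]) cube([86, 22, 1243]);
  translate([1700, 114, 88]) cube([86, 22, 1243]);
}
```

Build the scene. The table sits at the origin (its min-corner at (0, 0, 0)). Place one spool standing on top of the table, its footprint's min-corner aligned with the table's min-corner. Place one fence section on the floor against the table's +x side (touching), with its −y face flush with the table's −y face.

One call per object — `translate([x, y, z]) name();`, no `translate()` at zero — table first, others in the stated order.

table();
translate([0, 0, 755]) spool();
translate([1005, 0, 0]) fence_section();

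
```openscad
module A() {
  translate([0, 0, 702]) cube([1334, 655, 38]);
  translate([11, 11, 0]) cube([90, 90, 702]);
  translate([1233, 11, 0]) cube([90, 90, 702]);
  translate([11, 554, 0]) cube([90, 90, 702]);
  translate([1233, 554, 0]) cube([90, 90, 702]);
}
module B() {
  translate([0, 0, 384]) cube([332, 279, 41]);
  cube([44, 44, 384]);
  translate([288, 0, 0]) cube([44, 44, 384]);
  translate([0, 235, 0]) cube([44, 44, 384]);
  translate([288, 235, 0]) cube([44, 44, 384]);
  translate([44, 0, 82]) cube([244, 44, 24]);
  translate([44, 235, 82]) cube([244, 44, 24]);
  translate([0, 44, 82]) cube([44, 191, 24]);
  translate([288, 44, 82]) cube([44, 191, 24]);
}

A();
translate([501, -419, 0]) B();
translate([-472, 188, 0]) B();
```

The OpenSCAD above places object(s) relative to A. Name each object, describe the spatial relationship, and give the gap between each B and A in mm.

Each stool's nearest face is 140 mm from the table's bounding box.

A is a table. B is a stool. Two stools sit around the table at the −y, −x sides. The gap between each stool and the table is 140 mm.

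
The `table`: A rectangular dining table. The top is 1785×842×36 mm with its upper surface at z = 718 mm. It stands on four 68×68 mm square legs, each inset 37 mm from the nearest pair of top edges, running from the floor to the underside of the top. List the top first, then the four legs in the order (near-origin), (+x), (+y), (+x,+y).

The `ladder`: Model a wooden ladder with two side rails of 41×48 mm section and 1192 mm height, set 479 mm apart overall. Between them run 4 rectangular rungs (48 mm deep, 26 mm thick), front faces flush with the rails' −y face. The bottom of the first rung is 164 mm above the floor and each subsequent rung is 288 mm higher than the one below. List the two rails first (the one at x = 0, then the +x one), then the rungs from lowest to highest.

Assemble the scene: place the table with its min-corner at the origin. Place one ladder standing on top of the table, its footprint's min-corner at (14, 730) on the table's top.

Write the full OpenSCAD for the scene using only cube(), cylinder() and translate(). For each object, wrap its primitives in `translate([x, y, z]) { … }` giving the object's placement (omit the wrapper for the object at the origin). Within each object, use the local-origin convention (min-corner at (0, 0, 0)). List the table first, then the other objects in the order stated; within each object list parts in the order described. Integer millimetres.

translate([0, 0, 682]) cube([1785, 842, 36]);
translate([37, 37, 0]) cube([68, 68, 682]);
translate([1680, 37, 0]) cube([68, 68, 682]);
translate([37, 737, 0]) cube([68, 68, 682]);
translate([1680, 737, 0]) cube([68, 68, 682]);
translate([14, 730, 718]) {
  cube([41, 48, 1192]);
  translate([438, 0, 0]) cube([41, 48, 1192]);
  translate([41, 0, 164]) cube([397, 48, 26]);
  translate([41, 0, 452]) cube([397, 48, 26]);
  translate([41, 0, 740]) cube([397, 48, 26]);
  translate([41, 0, 1028]) cube([397, 48, 26]);
}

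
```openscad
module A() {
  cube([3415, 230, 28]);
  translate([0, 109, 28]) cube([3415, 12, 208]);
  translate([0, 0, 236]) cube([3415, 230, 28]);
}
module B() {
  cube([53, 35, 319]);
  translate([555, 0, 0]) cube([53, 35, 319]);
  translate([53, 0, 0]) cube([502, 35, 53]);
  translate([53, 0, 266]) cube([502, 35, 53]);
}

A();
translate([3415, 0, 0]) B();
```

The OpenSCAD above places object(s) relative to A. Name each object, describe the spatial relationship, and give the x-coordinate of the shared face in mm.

The I-beam's +x face and the picture frame's −x face are both at x = 3415 mm.

A is an I-beam. B is a picture frame. The picture frame is against the I-beam's +x side, with their −y faces flush. The x-coordinate of the shared face is 3415 mm.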